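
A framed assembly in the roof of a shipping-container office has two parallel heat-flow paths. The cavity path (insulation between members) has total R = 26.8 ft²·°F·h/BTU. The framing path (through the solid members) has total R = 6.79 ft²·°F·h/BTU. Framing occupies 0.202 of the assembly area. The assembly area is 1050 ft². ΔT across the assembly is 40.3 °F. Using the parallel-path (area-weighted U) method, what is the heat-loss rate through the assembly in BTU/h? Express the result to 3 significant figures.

U_eff = 0.798/26.8 + 0.202/6.79 = 0.02978 + 0.02975 = 0.05953
R_eff = 1/U_eff = 16.8 ft²·°F·h/BTU
Q = 1050 × 40.3 / 16.8 = 2519 BTU/h

2520 BTU/h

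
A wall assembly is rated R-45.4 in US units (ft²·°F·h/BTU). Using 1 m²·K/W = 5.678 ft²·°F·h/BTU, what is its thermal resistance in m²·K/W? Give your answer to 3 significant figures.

R_SI = 45.4/5.678 = 7.996

8.00 m²·K/W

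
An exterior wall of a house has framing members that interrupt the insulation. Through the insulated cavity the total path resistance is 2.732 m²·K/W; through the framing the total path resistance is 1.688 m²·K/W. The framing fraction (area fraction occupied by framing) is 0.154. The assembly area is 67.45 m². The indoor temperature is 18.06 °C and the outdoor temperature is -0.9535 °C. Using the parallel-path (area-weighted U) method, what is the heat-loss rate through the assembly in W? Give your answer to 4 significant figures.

U_eff = 0.846/2.732 + 0.154/1.688 = 0.30966 + 0.091232 = 0.4009
R_eff = 1/U_eff = 2.4944 m²·K/W
Q = 67.45 × (18.06 − (-0.9535)) / 2.4944 = 514.13 W

514.1 W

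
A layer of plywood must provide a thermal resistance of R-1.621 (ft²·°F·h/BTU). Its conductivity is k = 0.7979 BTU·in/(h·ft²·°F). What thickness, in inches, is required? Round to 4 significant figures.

L = R × k = 1.621 × 0.7979 = 1.2934 in

1.293 in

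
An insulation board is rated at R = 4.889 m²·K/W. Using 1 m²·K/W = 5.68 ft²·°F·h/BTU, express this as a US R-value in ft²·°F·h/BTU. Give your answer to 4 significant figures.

27.77 ft²·°F·h/BTU

R_US = 4.889 × 5.68 = 27.77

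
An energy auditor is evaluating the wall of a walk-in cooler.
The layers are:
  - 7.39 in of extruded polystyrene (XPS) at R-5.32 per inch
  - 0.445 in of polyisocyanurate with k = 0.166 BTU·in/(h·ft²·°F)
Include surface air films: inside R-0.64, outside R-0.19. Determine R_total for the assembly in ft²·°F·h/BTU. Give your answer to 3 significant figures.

42.8 ft²·°F·h/BTU

7.39 × 5.32 = 39.31
0.445/0.166 = 2.681
R_total = 0.64 + 39.31 + 2.681 + 0.19 = 42.83 ft²·°F·h/BTU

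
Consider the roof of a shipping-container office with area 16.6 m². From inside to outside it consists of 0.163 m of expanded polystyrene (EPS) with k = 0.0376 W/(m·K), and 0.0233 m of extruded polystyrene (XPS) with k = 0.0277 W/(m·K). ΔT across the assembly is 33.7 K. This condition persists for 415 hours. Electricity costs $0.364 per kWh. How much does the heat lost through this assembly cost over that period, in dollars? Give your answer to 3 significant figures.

16.3 dollars

0.163/0.0376 = 4.335
0.0233/0.0277 = 0.8412
R_total = 4.335 + 0.8412 = 5.176 m²·K/W
Q = 16.6 × 33.7 / 5.176 = 108.1 W
E = 108.1 W × 415 h / 1000 = 44.85 kWh
Cost = 44.85 × 0.364 = $16.33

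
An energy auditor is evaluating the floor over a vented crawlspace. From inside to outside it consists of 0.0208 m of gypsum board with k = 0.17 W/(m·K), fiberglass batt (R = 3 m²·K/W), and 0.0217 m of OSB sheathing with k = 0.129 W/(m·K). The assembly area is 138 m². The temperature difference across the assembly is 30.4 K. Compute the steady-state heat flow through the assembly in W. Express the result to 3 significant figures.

0.0208/0.17 = 0.1224
0.0217/0.129 = 0.1682
R_total = 0.1224 + 3 + 0.1682 = 3.291 m²·K/W
Q = A·ΔT/R = 138 × 30.4 / 3.291 = 1275 W

1270 W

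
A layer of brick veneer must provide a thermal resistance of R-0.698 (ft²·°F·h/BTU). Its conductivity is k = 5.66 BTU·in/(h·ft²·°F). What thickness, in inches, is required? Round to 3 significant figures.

3.95 in

L = R × k = 0.698 × 5.66 = 3.951 in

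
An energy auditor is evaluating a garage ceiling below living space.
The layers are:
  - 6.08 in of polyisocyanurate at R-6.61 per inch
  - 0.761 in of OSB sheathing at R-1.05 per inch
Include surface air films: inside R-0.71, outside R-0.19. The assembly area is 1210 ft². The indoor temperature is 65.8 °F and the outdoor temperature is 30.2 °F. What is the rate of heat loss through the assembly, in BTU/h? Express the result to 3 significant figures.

6.08 × 6.61 = 40.19
0.761 × 1.05 = 0.7991
R_total = 0.71 + 40.19 + 0.7991 + 0.19 = 41.89 ft²·°F·h/BTU
Q = A·ΔT/R = 1210 × (65.8 − 30.2) / 41.89 = 1028 BTU/h

1030 BTU/h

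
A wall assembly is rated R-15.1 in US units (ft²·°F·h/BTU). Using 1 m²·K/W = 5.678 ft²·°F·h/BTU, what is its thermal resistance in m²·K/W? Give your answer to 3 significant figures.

R_SI = 15.1/5.678 = 2.659

2.66 m²·K/W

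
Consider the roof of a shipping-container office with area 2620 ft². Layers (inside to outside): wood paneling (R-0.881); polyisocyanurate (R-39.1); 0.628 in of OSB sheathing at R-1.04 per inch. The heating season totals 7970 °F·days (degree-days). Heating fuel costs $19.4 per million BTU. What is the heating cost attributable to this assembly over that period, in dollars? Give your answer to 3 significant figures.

0.628 × 1.04 = 0.6531
R_total = 0.881 + 39.1 + 0.6531 = 40.63 ft²·°F·h/BTU
E = A × HDD × 24 / R = 2620 × 7970 × 24 / 40.63 = 12330000 BTU
Cost = 12330000/10⁶ × 19.4 = $239.3

239 dollars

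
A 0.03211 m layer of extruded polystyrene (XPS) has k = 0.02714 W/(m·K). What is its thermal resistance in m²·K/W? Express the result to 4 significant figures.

1.183 m²·K/W

R = L/k = 0.03211/0.02714 = 1.1831 m²·K/W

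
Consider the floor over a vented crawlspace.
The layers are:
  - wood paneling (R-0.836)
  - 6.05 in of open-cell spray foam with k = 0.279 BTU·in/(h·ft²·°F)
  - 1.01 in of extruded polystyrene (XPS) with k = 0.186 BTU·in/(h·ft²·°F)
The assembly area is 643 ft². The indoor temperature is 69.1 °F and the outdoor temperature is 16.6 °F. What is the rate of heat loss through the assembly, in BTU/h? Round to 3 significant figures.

1210 BTU/h

6.05/0.279 = 21.68
1.01/0.186 = 5.43
R_total = 0.836 + 21.68 + 5.43 = 27.95 ft²·°F·h/BTU
Q = A·ΔT/R = 643 × (69.1 − 16.6) / 27.95 = 1208 BTU/h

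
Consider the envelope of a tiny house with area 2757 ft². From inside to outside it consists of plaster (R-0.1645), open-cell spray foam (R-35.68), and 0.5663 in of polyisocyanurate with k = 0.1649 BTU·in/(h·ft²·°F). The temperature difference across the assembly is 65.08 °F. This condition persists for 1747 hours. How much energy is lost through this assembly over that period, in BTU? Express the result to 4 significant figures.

7980000 BTU

0.5663/0.1649 = 3.4342
R_total = 0.1645 + 35.68 + 3.4342 = 39.279 ft²·°F·h/BTU
Q = 2757 × 65.08 / 39.279 = 4568 BTU/h
E = 4568 × 1747 = 7980300 BTU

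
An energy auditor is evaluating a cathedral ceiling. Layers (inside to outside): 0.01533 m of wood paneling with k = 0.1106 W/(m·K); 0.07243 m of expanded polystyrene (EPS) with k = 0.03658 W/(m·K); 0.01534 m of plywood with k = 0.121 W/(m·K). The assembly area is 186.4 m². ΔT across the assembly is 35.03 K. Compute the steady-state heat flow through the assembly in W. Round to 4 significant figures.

0.01533/0.1106 = 0.13861
0.07243/0.03658 = 1.98
0.01534/0.121 = 0.12678
R_total = 0.13861 + 1.98 + 0.12678 = 2.2454 m²·K/W
Q = A·ΔT/R = 186.4 × 35.03 / 2.2454 = 2907.9 W

2908 W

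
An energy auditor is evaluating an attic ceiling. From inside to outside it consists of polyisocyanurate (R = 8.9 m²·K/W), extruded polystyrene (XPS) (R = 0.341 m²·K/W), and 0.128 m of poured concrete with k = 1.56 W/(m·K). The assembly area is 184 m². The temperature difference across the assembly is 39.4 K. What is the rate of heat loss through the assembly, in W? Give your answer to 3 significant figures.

0.128/1.56 = 0.08205
R_total = 8.9 + 0.341 + 0.08205 = 9.323 m²·K/W
Q = A·ΔT/R = 184 × 39.4 / 9.323 = 777.6 W

778 W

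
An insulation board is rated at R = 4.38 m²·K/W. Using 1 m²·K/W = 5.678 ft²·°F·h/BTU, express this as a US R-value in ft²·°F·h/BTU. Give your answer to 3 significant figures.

24.9 ft²·°F·h/BTU

R_US = 4.38 × 5.678 = 24.87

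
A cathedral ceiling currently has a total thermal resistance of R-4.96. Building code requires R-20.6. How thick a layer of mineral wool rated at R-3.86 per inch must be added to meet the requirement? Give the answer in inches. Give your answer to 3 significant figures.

4.05 in

ΔR = 20.6 − 4.96 = 15.64 ft²·°F·h/BTU
L = ΔR / (R/in) = 15.64/3.86 = 4.052 in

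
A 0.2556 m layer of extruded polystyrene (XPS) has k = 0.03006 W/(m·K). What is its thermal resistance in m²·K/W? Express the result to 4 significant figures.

R = L/k = 0.2556/0.03006 = 8.503 m²·K/W

8.503 m²·K/W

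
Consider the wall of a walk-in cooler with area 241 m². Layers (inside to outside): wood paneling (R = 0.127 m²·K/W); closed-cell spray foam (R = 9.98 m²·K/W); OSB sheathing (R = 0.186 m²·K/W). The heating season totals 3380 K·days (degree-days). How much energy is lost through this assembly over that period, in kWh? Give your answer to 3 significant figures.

R_total = 0.127 + 9.98 + 0.186 = 10.29 m²·K/W
E = A × HDD × 24 / R / 1000 = 241 × 3380 × 24 / 10.29 / 1000 = 1899 kWh

1900 kWh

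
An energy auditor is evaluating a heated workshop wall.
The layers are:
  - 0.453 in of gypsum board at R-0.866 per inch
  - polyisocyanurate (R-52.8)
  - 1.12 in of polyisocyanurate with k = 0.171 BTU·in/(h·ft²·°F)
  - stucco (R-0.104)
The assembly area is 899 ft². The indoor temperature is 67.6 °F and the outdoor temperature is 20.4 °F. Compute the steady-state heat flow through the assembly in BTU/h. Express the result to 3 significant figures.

709 BTU/h

0.453 × 0.866 = 0.3923
1.12/0.171 = 6.55
R_total = 0.3923 + 52.8 + 6.55 + 0.104 = 59.85 ft²·°F·h/BTU
Q = A·ΔT/R = 899 × (67.6 − 20.4) / 59.85 = 709 BTU/h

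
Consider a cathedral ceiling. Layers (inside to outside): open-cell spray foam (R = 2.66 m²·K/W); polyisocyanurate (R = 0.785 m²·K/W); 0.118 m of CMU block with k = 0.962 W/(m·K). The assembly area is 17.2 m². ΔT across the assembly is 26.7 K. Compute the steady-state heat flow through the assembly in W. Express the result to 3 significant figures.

0.118/0.962 = 0.1227
R_total = 2.66 + 0.785 + 0.1227 = 3.568 m²·K/W
Q = A·ΔT/R = 17.2 × 26.7 / 3.568 = 128.7 W

129 W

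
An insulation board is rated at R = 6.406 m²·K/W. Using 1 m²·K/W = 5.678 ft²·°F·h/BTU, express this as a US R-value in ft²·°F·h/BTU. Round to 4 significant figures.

36.37 ft²·°F·h/BTU

R_US = 6.406 × 5.678 = 36.373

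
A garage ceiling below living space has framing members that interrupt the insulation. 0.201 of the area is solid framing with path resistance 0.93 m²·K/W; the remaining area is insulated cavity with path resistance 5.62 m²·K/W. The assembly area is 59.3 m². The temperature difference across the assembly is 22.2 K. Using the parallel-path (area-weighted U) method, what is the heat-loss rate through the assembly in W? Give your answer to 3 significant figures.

472 W

U_eff = 0.799/5.62 + 0.201/0.93 = 0.1422 + 0.2161 = 0.3583
R_eff = 1/U_eff = 2.791 m²·K/W
Q = 59.3 × 22.2 / 2.791 = 471.7 W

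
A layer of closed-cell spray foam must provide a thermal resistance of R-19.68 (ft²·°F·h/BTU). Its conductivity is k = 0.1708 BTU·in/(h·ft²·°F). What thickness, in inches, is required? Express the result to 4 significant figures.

L = R × k = 19.68 × 0.1708 = 3.3613 in

3.361 in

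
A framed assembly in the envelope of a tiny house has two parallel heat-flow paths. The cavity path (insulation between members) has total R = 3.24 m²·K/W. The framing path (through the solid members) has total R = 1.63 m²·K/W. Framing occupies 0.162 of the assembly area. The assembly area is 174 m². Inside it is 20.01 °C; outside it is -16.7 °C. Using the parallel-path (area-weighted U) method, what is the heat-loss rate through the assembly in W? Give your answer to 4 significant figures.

U_eff = 0.838/3.24 + 0.162/1.63 = 0.25864 + 0.099387 = 0.35803
R_eff = 1/U_eff = 2.7931 m²·K/W
Q = 174 × (20.01 − (-16.7)) / 2.7931 = 2286.9 W

2287 W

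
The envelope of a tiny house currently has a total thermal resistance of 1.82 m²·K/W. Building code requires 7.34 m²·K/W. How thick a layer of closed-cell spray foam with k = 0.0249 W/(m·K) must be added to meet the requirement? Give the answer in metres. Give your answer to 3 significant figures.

0.137 m

ΔR = 7.34 − 1.82 = 5.52 m²·K/W
L = ΔR × k = 5.52 × 0.0249 = 0.1374 m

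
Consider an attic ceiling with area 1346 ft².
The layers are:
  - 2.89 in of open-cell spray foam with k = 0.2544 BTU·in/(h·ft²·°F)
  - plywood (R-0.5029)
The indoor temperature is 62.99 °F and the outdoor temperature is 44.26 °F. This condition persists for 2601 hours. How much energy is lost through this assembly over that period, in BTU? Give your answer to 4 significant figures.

2.89/0.2544 = 11.36
R_total = 11.36 + 0.5029 = 11.863 ft²·°F·h/BTU
Q = 1346 × (62.99 − 44.26) / 11.863 = 2125.2 BTU/h
E = 2125.2 × 2601 = 5527500 BTU

5528000 BTU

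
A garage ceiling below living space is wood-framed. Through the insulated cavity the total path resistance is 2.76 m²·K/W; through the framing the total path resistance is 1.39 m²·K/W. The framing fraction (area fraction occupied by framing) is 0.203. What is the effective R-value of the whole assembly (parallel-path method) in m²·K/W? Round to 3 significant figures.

U_eff = 0.797/2.76 + 0.203/1.39 = 0.2888 + 0.146 = 0.4348
R_eff = 1/U_eff = 2.3 m²·K/W

2.30 m²·K/W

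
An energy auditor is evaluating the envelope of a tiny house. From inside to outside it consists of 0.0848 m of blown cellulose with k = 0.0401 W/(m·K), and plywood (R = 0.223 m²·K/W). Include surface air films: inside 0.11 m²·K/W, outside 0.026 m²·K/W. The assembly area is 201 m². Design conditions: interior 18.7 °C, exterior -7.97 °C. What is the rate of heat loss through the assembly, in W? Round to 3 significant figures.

2170 W

0.0848/0.0401 = 2.115
R_total = 0.11 + 2.115 + 0.223 + 0.026 = 2.474 m²·K/W
Q = A·ΔT/R = 201 × (18.7 − (-7.97)) / 2.474 = 2167 W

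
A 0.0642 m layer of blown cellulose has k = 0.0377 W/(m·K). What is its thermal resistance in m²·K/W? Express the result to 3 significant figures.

R = L/k = 0.0642/0.0377 = 1.703 m²·K/W

1.70 m²·K/W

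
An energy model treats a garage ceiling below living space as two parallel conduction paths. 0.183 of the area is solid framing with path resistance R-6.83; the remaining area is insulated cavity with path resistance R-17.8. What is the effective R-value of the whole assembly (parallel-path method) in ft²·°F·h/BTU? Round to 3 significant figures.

13.8 ft²·°F·h/BTU

U_eff = 0.817/17.8 + 0.183/6.83 = 0.0459 + 0.02679 = 0.07269
R_eff = 1/U_eff = 13.76 ft²·°F·h/BTU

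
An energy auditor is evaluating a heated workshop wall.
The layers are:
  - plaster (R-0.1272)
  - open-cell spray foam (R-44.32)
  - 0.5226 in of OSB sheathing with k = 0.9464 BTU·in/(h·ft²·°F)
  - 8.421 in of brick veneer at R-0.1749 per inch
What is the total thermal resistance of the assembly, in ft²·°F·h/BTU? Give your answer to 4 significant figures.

0.5226/0.9464 = 0.5522
8.421 × 0.1749 = 1.4728
R_total = 0.1272 + 44.32 + 0.5522 + 1.4728 = 46.472 ft²·°F·h/BTU

46.47 ft²·°F·h/BTU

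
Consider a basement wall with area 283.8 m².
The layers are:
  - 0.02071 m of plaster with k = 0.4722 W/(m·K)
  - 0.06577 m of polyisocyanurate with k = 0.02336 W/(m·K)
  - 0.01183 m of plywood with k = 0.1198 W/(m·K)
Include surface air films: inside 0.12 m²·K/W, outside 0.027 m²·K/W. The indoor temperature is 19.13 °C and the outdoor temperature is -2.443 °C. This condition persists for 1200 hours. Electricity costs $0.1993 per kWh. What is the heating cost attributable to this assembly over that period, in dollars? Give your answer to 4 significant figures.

0.02071/0.4722 = 0.043859
0.06577/0.02336 = 2.8155
0.01183/0.1198 = 0.098748
R_total = 0.12 + 0.043859 + 2.8155 + 0.098748 + 0.027 = 3.1051 m²·K/W
Q = 283.8 × (19.13 − (-2.443)) / 3.1051 = 1971.7 W
E = 1971.7 W × 1200 h / 1000 = 2366.1 kWh
Cost = 2366.1 × 0.1993 = $471.56

471.6 dollars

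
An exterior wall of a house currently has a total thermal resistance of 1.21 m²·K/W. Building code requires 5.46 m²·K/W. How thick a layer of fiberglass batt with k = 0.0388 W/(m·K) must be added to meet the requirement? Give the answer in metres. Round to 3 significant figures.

ΔR = 5.46 − 1.21 = 4.25 m²·K/W
L = ΔR × k = 4.25 × 0.0388 = 0.1649 m

0.165 m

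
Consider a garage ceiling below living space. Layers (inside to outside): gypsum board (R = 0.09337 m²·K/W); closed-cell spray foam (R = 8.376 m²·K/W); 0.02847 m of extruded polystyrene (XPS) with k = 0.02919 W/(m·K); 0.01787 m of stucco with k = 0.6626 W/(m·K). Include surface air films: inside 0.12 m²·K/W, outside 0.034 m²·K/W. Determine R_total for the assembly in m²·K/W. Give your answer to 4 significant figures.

9.626 m²·K/W

0.02847/0.02919 = 0.97533
0.01787/0.6626 = 0.02697
R_total = 0.12 + 0.09337 + 8.376 + 0.97533 + 0.02697 + 0.034 = 9.6257 m²·K/W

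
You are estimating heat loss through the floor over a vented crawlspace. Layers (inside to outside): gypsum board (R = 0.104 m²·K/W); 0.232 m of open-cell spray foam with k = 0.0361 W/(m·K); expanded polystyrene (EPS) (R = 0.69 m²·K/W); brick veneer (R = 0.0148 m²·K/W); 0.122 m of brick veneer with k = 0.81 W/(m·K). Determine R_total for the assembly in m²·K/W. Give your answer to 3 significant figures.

0.232/0.0361 = 6.427
0.122/0.81 = 0.1506
R_total = 0.104 + 6.427 + 0.69 + 0.0148 + 0.1506 = 7.386 m²·K/W

7.39 m²·K/W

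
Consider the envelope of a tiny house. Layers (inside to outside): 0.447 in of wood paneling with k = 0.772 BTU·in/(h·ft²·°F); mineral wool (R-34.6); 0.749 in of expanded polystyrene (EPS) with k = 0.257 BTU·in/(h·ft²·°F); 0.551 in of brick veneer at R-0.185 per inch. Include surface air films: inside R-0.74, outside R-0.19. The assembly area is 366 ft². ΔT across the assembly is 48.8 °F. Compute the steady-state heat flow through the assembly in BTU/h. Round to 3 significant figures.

0.447/0.772 = 0.579
0.749/0.257 = 2.914
0.551 × 0.185 = 0.1019
R_total = 0.74 + 0.579 + 34.6 + 2.914 + 0.1019 + 0.19 = 39.13 ft²·°F·h/BTU
Q = A·ΔT/R = 366 × 48.8 / 39.13 = 456.5 BTU/h

457 BTU/h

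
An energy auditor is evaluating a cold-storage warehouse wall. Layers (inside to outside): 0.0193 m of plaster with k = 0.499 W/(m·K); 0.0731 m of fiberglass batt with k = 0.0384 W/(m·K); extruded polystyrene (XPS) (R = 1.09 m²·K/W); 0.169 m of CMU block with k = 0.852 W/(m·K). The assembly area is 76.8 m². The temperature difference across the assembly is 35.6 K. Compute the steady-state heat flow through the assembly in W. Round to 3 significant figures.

846 W

0.0193/0.499 = 0.03868
0.0731/0.0384 = 1.904
0.169/0.852 = 0.1984
R_total = 0.03868 + 1.904 + 1.09 + 0.1984 = 3.231 m²·K/W
Q = A·ΔT/R = 76.8 × 35.6 / 3.231 = 846.3 W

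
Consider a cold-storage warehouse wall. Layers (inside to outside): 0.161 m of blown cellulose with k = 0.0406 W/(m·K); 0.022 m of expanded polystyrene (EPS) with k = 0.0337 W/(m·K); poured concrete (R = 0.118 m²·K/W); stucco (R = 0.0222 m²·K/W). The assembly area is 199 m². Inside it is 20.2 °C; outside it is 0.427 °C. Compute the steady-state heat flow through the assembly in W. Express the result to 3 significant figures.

827 W

0.161/0.0406 = 3.966
0.022/0.0337 = 0.6528
R_total = 3.966 + 0.6528 + 0.118 + 0.0222 = 4.759 m²·K/W
Q = A·ΔT/R = 199 × (20.2 − 0.427) / 4.759 = 826.9 W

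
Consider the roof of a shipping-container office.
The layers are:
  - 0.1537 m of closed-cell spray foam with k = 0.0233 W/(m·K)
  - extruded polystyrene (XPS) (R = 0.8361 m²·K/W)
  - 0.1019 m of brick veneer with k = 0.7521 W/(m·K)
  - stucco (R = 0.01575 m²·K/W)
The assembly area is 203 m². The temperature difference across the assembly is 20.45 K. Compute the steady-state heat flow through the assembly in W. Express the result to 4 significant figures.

0.1537/0.0233 = 6.5966
0.1019/0.7521 = 0.13549
R_total = 6.5966 + 0.8361 + 0.13549 + 0.01575 = 7.5839 m²·K/W
Q = A·ΔT/R = 203 × 20.45 / 7.5839 = 547.39 W

547.4 W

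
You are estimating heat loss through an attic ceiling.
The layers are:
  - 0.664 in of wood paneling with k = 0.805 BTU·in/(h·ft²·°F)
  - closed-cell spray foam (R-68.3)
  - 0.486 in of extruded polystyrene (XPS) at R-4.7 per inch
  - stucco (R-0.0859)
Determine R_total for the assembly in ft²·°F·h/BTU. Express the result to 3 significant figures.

71.5 ft²·°F·h/BTU

0.664/0.805 = 0.8248
0.486 × 4.7 = 2.284
R_total = 0.8248 + 68.3 + 2.284 + 0.0859 = 71.49 ft²·°F·h/BTU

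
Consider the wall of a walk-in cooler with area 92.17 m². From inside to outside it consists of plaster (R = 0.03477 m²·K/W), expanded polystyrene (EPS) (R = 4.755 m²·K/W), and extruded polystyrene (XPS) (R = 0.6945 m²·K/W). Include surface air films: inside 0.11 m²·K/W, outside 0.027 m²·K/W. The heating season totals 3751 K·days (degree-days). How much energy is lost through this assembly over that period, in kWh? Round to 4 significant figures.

1476 kWh

R_total = 0.11 + 0.03477 + 4.755 + 0.6945 + 0.027 = 5.6213 m²·K/W
E = A × HDD × 24 / R / 1000 = 92.17 × 3751 × 24 / 5.6213 / 1000 = 1476.1 kWh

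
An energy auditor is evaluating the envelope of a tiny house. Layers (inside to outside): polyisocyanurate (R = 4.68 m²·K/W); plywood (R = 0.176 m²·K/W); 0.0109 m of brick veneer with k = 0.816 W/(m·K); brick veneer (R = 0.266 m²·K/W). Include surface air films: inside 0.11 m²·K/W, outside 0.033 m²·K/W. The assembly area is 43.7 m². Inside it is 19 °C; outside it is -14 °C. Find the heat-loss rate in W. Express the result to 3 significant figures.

0.0109/0.816 = 0.01336
R_total = 0.11 + 4.68 + 0.176 + 0.01336 + 0.266 + 0.033 = 5.278 m²·K/W
Q = A·ΔT/R = 43.7 × (19 − (-14)) / 5.278 = 273.2 W

273 W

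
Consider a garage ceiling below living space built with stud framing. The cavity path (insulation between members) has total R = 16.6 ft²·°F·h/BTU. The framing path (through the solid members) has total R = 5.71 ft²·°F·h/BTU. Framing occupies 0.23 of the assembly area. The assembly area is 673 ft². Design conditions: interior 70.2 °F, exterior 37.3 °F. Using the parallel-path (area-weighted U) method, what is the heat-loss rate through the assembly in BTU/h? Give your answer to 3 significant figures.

U_eff = 0.77/16.6 + 0.23/5.71 = 0.04639 + 0.04028 = 0.08667
R_eff = 1/U_eff = 11.54 ft²·°F·h/BTU
Q = 673 × (70.2 − 37.3) / 11.54 = 1919 BTU/h

1920 BTU/h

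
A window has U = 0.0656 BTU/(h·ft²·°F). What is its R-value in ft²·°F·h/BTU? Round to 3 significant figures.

15.2 ft²·°F·h/BTU

R = 1/U = 1/0.0656 = 15.24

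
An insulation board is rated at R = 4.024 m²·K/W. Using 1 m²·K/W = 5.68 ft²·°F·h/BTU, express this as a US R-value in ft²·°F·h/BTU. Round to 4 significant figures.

22.86 ft²·°F·h/BTU

R_US = 4.024 × 5.68 = 22.856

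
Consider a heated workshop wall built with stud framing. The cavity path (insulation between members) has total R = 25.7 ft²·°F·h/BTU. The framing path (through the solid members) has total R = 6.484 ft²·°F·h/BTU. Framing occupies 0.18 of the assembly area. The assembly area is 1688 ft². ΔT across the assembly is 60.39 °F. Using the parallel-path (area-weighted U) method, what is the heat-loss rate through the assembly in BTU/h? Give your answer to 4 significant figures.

6082 BTU/h

U_eff = 0.82/25.7 + 0.18/6.484 = 0.031907 + 0.027761 = 0.059667
R_eff = 1/U_eff = 16.76 ft²·°F·h/BTU
Q = 1688 × 60.39 / 16.76 = 6082.4 BTU/h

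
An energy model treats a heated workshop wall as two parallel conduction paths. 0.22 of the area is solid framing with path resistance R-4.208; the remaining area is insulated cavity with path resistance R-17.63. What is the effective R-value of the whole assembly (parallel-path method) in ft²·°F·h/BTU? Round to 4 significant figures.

10.36 ft²·°F·h/BTU

U_eff = 0.78/17.63 + 0.22/4.208 = 0.044243 + 0.052281 = 0.096524
R_eff = 1/U_eff = 10.36 ft²·°F·h/BTU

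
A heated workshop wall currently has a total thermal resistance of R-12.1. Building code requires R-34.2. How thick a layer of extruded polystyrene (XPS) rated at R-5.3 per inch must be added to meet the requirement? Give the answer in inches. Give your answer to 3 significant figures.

ΔR = 34.2 − 12.1 = 22.1 ft²·°F·h/BTU
L = ΔR / (R/in) = 22.1/5.3 = 4.17 in

4.17 in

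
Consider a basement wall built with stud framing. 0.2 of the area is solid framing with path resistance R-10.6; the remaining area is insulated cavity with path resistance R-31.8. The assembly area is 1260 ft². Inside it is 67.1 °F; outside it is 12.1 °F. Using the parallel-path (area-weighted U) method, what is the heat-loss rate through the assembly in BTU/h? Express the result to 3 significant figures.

U_eff = 0.8/31.8 + 0.2/10.6 = 0.02516 + 0.01887 = 0.04403
R_eff = 1/U_eff = 22.71 ft²·°F·h/BTU
Q = 1260 × (67.1 − 12.1) / 22.71 = 3051 BTU/h

3050 BTU/h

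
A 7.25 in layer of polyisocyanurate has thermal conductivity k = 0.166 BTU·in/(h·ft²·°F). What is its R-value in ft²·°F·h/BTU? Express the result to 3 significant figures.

R = L/k = 7.25/0.166 = 43.67 ft²·°F·h/BTU

43.7 ft²·°F·h/BTU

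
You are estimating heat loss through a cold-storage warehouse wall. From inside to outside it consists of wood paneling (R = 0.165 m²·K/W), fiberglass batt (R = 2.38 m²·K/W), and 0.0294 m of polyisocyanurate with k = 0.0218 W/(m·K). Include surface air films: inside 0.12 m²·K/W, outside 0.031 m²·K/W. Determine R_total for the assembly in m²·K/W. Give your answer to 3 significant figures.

0.0294/0.0218 = 1.349
R_total = 0.12 + 0.165 + 2.38 + 1.349 + 0.031 = 4.045 m²·K/W

4.04 m²·K/W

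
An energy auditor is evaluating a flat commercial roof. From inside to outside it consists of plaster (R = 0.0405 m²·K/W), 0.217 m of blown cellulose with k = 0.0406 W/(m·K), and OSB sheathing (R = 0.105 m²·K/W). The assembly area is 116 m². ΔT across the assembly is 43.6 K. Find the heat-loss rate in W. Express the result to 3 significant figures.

921 W

0.217/0.0406 = 5.345
R_total = 0.0405 + 5.345 + 0.105 = 5.49 m²·K/W
Q = A·ΔT/R = 116 × 43.6 / 5.49 = 921.2 W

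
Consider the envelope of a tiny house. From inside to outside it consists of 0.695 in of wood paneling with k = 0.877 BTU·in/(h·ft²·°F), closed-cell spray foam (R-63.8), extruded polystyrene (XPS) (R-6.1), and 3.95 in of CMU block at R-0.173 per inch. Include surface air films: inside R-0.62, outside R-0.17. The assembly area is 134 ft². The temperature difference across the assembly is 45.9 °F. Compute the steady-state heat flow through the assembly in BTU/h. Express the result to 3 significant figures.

85.2 BTU/h

0.695/0.877 = 0.7925
3.95 × 0.173 = 0.6834
R_total = 0.62 + 0.7925 + 63.8 + 6.1 + 0.6834 + 0.17 = 72.17 ft²·°F·h/BTU
Q = A·ΔT/R = 134 × 45.9 / 72.17 = 85.23 BTU/h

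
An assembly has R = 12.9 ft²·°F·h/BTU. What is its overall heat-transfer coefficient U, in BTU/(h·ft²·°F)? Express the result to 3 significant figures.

U = 1/R = 1/12.9 = 0.07752

0.0775 BTU/(h·ft²·°F)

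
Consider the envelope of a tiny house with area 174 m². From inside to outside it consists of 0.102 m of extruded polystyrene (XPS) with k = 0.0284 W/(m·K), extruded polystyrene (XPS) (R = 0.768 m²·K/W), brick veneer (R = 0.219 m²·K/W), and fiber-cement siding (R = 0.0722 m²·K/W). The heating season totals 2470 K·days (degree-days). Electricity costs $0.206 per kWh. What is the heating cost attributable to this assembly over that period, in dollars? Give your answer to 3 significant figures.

457 dollars

0.102/0.0284 = 3.592
R_total = 3.592 + 0.768 + 0.219 + 0.0722 = 4.651 m²·K/W
E = A × HDD × 24 / R / 1000 = 174 × 2470 × 24 / 4.651 / 1000 = 2218 kWh
Cost = 2218 × 0.206 = $456.9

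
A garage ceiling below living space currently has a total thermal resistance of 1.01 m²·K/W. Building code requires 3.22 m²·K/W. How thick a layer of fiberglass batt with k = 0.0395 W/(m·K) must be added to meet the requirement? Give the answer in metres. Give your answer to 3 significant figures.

ΔR = 3.22 − 1.01 = 2.21 m²·K/W
L = ΔR × k = 2.21 × 0.0395 = 0.08729 m

0.0873 m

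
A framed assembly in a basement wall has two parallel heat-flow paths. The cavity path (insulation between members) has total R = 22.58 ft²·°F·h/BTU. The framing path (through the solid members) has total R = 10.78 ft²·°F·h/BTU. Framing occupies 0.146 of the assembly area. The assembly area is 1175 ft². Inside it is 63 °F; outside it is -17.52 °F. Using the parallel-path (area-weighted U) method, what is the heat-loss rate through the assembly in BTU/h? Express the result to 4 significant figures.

U_eff = 0.854/22.58 + 0.146/10.78 = 0.037821 + 0.013544 = 0.051365
R_eff = 1/U_eff = 19.469 ft²·°F·h/BTU
Q = 1175 × (63 − (-17.52)) / 19.469 = 4859.7 BTU/h

4860 BTU/h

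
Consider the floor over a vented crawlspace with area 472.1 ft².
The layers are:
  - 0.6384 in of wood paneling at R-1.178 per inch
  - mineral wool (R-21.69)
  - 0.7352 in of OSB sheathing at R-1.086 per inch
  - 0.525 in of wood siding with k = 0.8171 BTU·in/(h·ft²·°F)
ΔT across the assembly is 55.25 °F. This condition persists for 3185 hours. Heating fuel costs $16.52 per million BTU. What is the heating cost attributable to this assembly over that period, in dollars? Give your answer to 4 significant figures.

57.46 dollars

0.6384 × 1.178 = 0.75204
0.7352 × 1.086 = 0.79843
0.525/0.8171 = 0.64252
R_total = 0.75204 + 21.69 + 0.79843 + 0.64252 = 23.883 ft²·°F·h/BTU
Q = 472.1 × 55.25 / 23.883 = 1092.1 BTU/h
E = 1092.1 × 3185 = 3478500 BTU
Cost = 3478500/10⁶ × 16.52 = $57.464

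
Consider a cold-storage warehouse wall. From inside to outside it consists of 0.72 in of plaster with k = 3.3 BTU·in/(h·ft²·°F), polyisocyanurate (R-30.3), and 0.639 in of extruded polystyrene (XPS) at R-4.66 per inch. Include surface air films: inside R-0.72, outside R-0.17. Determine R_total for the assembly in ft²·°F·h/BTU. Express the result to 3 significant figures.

34.4 ft²·°F·h/BTU

0.72/3.3 = 0.2182
0.639 × 4.66 = 2.978
R_total = 0.72 + 0.2182 + 30.3 + 2.978 + 0.17 = 34.39 ft²·°F·h/BTU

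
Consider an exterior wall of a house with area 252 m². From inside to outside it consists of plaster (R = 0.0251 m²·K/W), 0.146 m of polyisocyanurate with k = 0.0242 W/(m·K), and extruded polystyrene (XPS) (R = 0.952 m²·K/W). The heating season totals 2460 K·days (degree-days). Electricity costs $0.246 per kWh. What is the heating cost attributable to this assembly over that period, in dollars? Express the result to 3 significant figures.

522 dollars

0.146/0.0242 = 6.033
R_total = 0.0251 + 6.033 + 0.952 = 7.01 m²·K/W
E = A × HDD × 24 / R / 1000 = 252 × 2460 × 24 / 7.01 / 1000 = 2122 kWh
Cost = 2122 × 0.246 = $522.1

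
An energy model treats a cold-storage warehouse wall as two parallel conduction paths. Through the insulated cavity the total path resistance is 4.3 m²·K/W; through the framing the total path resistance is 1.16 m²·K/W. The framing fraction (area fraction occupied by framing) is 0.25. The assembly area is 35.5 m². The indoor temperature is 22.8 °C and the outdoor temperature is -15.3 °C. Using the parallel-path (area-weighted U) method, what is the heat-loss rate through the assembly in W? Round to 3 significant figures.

527 W

U_eff = 0.75/4.3 + 0.25/1.16 = 0.1744 + 0.2155 = 0.3899
R_eff = 1/U_eff = 2.565 m²·K/W
Q = 35.5 × (22.8 − (-15.3)) / 2.565 = 527.4 W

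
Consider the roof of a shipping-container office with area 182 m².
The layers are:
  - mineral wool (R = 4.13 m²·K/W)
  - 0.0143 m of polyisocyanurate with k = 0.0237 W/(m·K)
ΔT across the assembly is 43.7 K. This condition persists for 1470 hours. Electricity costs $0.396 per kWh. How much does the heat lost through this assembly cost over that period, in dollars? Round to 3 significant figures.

0.0143/0.0237 = 0.6034
R_total = 4.13 + 0.6034 = 4.733 m²·K/W
Q = 182 × 43.7 / 4.733 = 1680 W
E = 1680 W × 1470 h / 1000 = 2470 kWh
Cost = 2470 × 0.396 = $978.1

978 dollars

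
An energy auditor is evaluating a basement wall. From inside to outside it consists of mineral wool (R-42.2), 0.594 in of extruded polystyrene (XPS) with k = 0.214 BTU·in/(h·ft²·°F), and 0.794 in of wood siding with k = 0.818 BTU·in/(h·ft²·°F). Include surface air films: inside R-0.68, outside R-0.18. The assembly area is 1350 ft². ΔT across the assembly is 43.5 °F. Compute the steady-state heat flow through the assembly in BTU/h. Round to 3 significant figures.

1250 BTU/h

0.594/0.214 = 2.776
0.794/0.818 = 0.9707
R_total = 0.68 + 42.2 + 2.776 + 0.9707 + 0.18 = 46.81 ft²·°F·h/BTU
Q = A·ΔT/R = 1350 × 43.5 / 46.81 = 1255 BTU/h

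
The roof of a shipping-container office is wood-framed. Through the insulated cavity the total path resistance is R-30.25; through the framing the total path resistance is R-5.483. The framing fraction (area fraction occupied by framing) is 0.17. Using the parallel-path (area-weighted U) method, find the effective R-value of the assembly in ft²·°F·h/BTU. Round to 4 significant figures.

U_eff = 0.83/30.25 + 0.17/5.483 = 0.027438 + 0.031005 = 0.058443
R_eff = 1/U_eff = 17.111 ft²·°F·h/BTU

17.11 ft²·°F·h/BTU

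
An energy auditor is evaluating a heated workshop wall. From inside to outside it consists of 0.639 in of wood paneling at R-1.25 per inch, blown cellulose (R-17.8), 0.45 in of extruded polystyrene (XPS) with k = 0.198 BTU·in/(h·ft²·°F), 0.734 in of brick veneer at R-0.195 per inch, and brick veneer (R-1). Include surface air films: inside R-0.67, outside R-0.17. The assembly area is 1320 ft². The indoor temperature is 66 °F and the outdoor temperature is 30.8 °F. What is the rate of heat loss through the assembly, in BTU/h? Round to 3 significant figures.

2030 BTU/h

0.639 × 1.25 = 0.7988
0.45/0.198 = 2.273
0.734 × 0.195 = 0.1431
R_total = 0.67 + 0.7988 + 17.8 + 2.273 + 0.1431 + 1 + 0.17 = 22.85 ft²·°F·h/BTU
Q = A·ΔT/R = 1320 × (66 − 30.8) / 22.85 = 2033 BTU/h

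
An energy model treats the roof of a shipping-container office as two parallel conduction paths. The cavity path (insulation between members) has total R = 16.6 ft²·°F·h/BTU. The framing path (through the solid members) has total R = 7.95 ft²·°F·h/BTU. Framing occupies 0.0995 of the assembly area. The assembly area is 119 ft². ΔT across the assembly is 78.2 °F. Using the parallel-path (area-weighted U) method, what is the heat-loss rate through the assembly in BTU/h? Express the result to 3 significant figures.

621 BTU/h

U_eff = 0.9005/16.6 + 0.0995/7.95 = 0.05425 + 0.01252 = 0.06676
R_eff = 1/U_eff = 14.98 ft²·°F·h/BTU
Q = 119 × 78.2 / 14.98 = 621.3 BTU/h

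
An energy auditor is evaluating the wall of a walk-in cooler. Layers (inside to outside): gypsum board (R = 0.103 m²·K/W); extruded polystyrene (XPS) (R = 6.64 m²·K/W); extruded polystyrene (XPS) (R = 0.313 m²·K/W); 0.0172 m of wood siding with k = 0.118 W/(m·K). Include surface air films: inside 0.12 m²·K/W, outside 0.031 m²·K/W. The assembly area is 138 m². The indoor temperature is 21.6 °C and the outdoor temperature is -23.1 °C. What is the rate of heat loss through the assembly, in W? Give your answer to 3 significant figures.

0.0172/0.118 = 0.1458
R_total = 0.12 + 0.103 + 6.64 + 0.313 + 0.1458 + 0.031 = 7.353 m²·K/W
Q = A·ΔT/R = 138 × (21.6 − (-23.1)) / 7.353 = 838.9 W

839 W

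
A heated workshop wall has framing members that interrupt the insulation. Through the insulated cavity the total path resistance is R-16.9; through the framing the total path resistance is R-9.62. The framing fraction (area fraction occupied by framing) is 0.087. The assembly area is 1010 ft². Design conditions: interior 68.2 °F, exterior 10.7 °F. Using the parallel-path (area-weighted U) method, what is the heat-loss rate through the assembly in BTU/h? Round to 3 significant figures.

3660 BTU/h

U_eff = 0.913/16.9 + 0.087/9.62 = 0.05402 + 0.009044 = 0.06307
R_eff = 1/U_eff = 15.86 ft²·°F·h/BTU
Q = 1010 × (68.2 − 10.7) / 15.86 = 3663 BTU/h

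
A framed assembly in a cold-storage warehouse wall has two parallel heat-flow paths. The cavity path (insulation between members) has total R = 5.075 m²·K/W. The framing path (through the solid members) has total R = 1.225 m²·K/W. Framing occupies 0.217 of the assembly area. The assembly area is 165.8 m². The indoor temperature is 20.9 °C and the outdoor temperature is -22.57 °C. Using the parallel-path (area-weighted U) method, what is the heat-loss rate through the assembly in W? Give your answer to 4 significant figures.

2389 W

U_eff = 0.783/5.075 + 0.217/1.225 = 0.15429 + 0.17714 = 0.33143
R_eff = 1/U_eff = 3.0172 m²·K/W
Q = 165.8 × (20.9 − (-22.57)) / 3.0172 = 2388.7 W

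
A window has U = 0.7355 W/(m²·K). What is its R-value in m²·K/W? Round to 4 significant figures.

R = 1/U = 1/0.7355 = 1.3596

1.360 m²·K/W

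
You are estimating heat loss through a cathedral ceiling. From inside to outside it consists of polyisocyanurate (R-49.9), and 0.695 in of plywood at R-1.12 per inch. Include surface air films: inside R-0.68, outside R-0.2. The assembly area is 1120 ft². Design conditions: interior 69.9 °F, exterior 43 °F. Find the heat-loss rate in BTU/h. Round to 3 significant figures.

584 BTU/h

0.695 × 1.12 = 0.7784
R_total = 0.68 + 49.9 + 0.7784 + 0.2 = 51.56 ft²·°F·h/BTU
Q = A·ΔT/R = 1120 × (69.9 − 43) / 51.56 = 584.3 BTU/h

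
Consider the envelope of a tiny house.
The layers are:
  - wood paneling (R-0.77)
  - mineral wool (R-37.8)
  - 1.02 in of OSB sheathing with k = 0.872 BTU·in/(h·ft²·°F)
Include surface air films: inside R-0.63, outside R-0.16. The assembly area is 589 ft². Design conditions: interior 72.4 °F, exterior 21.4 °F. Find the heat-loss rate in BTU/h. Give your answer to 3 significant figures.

741 BTU/h

1.02/0.872 = 1.17
R_total = 0.63 + 0.77 + 37.8 + 1.17 + 0.16 = 40.53 ft²·°F·h/BTU
Q = A·ΔT/R = 589 × (72.4 − 21.4) / 40.53 = 741.2 BTU/h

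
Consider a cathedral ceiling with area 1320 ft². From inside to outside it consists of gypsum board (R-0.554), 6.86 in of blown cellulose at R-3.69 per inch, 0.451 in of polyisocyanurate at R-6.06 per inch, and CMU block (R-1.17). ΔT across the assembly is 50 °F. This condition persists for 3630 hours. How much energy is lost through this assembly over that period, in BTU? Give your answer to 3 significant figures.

8050000 BTU

6.86 × 3.69 = 25.31
0.451 × 6.06 = 2.733
R_total = 0.554 + 25.31 + 2.733 + 1.17 = 29.77 ft²·°F·h/BTU
Q = 1320 × 50 / 29.77 = 2217 BTU/h
E = 2217 × 3630 = 8048000 BTU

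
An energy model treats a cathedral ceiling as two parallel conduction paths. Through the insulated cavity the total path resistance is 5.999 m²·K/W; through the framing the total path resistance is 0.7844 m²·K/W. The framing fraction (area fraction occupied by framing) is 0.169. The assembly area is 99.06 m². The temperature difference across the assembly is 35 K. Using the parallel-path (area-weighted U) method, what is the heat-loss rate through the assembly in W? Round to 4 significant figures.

1227 W

U_eff = 0.831/5.999 + 0.169/0.7844 = 0.13852 + 0.21545 = 0.35397
R_eff = 1/U_eff = 2.8251 m²·K/W
Q = 99.06 × 35 / 2.8251 = 1227.3 W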